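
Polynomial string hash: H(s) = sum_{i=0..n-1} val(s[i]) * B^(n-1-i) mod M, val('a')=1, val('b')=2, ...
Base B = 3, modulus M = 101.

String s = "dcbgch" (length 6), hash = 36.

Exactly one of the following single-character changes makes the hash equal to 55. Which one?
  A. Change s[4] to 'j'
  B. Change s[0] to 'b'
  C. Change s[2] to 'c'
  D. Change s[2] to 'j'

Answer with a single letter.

Answer: B

Derivation:
Option A: s[4]='c'->'j', delta=(10-3)*3^1 mod 101 = 21, hash=36+21 mod 101 = 57
Option B: s[0]='d'->'b', delta=(2-4)*3^5 mod 101 = 19, hash=36+19 mod 101 = 55 <-- target
Option C: s[2]='b'->'c', delta=(3-2)*3^3 mod 101 = 27, hash=36+27 mod 101 = 63
Option D: s[2]='b'->'j', delta=(10-2)*3^3 mod 101 = 14, hash=36+14 mod 101 = 50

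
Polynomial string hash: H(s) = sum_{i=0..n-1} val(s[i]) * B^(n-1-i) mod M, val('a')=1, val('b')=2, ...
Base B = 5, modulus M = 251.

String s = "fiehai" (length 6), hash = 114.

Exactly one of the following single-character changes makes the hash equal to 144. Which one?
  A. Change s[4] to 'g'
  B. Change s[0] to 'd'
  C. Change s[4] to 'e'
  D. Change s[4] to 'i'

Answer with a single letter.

Option A: s[4]='a'->'g', delta=(7-1)*5^1 mod 251 = 30, hash=114+30 mod 251 = 144 <-- target
Option B: s[0]='f'->'d', delta=(4-6)*5^5 mod 251 = 25, hash=114+25 mod 251 = 139
Option C: s[4]='a'->'e', delta=(5-1)*5^1 mod 251 = 20, hash=114+20 mod 251 = 134
Option D: s[4]='a'->'i', delta=(9-1)*5^1 mod 251 = 40, hash=114+40 mod 251 = 154

Answer: A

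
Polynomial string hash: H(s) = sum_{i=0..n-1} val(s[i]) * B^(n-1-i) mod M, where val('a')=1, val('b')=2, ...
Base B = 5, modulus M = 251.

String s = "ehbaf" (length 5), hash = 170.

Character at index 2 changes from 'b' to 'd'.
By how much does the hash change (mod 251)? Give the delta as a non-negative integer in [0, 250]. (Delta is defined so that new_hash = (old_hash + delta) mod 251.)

Delta formula: (val(new) - val(old)) * B^(n-1-k) mod M
  val('d') - val('b') = 4 - 2 = 2
  B^(n-1-k) = 5^2 mod 251 = 25
  Delta = 2 * 25 mod 251 = 50

Answer: 50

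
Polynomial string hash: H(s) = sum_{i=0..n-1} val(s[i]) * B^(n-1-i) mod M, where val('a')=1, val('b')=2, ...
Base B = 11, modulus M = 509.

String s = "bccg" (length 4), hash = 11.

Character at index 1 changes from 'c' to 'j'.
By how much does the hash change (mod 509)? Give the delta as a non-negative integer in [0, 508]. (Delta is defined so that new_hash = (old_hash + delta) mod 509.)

Answer: 338

Derivation:
Delta formula: (val(new) - val(old)) * B^(n-1-k) mod M
  val('j') - val('c') = 10 - 3 = 7
  B^(n-1-k) = 11^2 mod 509 = 121
  Delta = 7 * 121 mod 509 = 338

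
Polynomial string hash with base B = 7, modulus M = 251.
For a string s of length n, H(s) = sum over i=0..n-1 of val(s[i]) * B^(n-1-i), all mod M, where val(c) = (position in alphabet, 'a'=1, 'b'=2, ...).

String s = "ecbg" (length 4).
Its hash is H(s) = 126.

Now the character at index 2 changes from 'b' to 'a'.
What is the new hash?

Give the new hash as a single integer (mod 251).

val('b') = 2, val('a') = 1
Position k = 2, exponent = n-1-k = 1
B^1 mod M = 7^1 mod 251 = 7
Delta = (1 - 2) * 7 mod 251 = 244
New hash = (126 + 244) mod 251 = 119

Answer: 119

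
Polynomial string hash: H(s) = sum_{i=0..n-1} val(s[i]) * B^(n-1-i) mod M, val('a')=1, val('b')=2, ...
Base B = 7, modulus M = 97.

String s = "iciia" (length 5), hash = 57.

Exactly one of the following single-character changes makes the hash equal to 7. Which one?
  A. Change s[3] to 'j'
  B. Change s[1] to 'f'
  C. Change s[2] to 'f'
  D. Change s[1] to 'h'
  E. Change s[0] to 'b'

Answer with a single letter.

Option A: s[3]='i'->'j', delta=(10-9)*7^1 mod 97 = 7, hash=57+7 mod 97 = 64
Option B: s[1]='c'->'f', delta=(6-3)*7^3 mod 97 = 59, hash=57+59 mod 97 = 19
Option C: s[2]='i'->'f', delta=(6-9)*7^2 mod 97 = 47, hash=57+47 mod 97 = 7 <-- target
Option D: s[1]='c'->'h', delta=(8-3)*7^3 mod 97 = 66, hash=57+66 mod 97 = 26
Option E: s[0]='i'->'b', delta=(2-9)*7^4 mod 97 = 71, hash=57+71 mod 97 = 31

Answer: C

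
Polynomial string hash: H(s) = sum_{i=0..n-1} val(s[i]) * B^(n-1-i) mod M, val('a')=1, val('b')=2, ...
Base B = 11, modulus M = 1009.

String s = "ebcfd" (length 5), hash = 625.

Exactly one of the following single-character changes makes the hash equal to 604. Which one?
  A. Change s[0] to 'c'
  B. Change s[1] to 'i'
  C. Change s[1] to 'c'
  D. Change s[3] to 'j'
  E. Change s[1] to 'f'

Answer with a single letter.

Answer: A

Derivation:
Option A: s[0]='e'->'c', delta=(3-5)*11^4 mod 1009 = 988, hash=625+988 mod 1009 = 604 <-- target
Option B: s[1]='b'->'i', delta=(9-2)*11^3 mod 1009 = 236, hash=625+236 mod 1009 = 861
Option C: s[1]='b'->'c', delta=(3-2)*11^3 mod 1009 = 322, hash=625+322 mod 1009 = 947
Option D: s[3]='f'->'j', delta=(10-6)*11^1 mod 1009 = 44, hash=625+44 mod 1009 = 669
Option E: s[1]='b'->'f', delta=(6-2)*11^3 mod 1009 = 279, hash=625+279 mod 1009 = 904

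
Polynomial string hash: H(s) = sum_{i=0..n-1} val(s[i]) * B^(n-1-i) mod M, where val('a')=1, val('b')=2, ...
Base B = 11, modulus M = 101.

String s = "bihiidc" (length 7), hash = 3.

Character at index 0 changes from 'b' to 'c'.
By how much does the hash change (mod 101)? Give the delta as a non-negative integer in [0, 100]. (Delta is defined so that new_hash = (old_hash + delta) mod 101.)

Delta formula: (val(new) - val(old)) * B^(n-1-k) mod M
  val('c') - val('b') = 3 - 2 = 1
  B^(n-1-k) = 11^6 mod 101 = 21
  Delta = 1 * 21 mod 101 = 21

Answer: 21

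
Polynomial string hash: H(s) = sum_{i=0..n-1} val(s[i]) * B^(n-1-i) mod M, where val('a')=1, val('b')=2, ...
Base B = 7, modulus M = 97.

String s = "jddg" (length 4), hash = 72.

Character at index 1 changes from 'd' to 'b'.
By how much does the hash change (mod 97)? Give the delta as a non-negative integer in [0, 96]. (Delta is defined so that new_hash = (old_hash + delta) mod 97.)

Delta formula: (val(new) - val(old)) * B^(n-1-k) mod M
  val('b') - val('d') = 2 - 4 = -2
  B^(n-1-k) = 7^2 mod 97 = 49
  Delta = -2 * 49 mod 97 = 96

Answer: 96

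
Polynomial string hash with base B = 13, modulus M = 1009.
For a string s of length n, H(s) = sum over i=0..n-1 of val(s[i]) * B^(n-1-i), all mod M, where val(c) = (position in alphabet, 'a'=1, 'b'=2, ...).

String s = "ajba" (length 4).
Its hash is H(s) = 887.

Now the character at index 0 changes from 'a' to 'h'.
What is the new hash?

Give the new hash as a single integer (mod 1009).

val('a') = 1, val('h') = 8
Position k = 0, exponent = n-1-k = 3
B^3 mod M = 13^3 mod 1009 = 179
Delta = (8 - 1) * 179 mod 1009 = 244
New hash = (887 + 244) mod 1009 = 122

Answer: 122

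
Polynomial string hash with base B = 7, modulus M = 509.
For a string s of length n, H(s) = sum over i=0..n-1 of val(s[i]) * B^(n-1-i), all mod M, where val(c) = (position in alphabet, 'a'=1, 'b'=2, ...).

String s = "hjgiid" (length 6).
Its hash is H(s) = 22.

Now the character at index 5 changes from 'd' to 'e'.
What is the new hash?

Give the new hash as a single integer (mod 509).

val('d') = 4, val('e') = 5
Position k = 5, exponent = n-1-k = 0
B^0 mod M = 7^0 mod 509 = 1
Delta = (5 - 4) * 1 mod 509 = 1
New hash = (22 + 1) mod 509 = 23

Answer: 23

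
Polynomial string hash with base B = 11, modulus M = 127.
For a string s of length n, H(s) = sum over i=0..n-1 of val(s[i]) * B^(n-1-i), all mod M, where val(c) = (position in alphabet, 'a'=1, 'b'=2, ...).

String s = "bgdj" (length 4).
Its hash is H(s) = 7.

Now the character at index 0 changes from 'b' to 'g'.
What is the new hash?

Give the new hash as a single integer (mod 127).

Answer: 58

Derivation:
val('b') = 2, val('g') = 7
Position k = 0, exponent = n-1-k = 3
B^3 mod M = 11^3 mod 127 = 61
Delta = (7 - 2) * 61 mod 127 = 51
New hash = (7 + 51) mod 127 = 58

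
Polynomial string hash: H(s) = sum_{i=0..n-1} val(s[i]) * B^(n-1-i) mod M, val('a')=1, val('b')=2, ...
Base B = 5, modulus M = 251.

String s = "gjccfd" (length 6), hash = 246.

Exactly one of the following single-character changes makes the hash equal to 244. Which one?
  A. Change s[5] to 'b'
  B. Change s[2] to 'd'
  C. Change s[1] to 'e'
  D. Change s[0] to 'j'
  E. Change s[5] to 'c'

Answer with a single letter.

Answer: A

Derivation:
Option A: s[5]='d'->'b', delta=(2-4)*5^0 mod 251 = 249, hash=246+249 mod 251 = 244 <-- target
Option B: s[2]='c'->'d', delta=(4-3)*5^3 mod 251 = 125, hash=246+125 mod 251 = 120
Option C: s[1]='j'->'e', delta=(5-10)*5^4 mod 251 = 138, hash=246+138 mod 251 = 133
Option D: s[0]='g'->'j', delta=(10-7)*5^5 mod 251 = 88, hash=246+88 mod 251 = 83
Option E: s[5]='d'->'c', delta=(3-4)*5^0 mod 251 = 250, hash=246+250 mod 251 = 245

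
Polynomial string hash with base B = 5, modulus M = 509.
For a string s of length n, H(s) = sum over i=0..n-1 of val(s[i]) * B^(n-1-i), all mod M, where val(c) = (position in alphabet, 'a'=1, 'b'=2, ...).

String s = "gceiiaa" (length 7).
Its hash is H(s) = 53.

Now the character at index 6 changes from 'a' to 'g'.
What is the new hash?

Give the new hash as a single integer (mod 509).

Answer: 59

Derivation:
val('a') = 1, val('g') = 7
Position k = 6, exponent = n-1-k = 0
B^0 mod M = 5^0 mod 509 = 1
Delta = (7 - 1) * 1 mod 509 = 6
New hash = (53 + 6) mod 509 = 59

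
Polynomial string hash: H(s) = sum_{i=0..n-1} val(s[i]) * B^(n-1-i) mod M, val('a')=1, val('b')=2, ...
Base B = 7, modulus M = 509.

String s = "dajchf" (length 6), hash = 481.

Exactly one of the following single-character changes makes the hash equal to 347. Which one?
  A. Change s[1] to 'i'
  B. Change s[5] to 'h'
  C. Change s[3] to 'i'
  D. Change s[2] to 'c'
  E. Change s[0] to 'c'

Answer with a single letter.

Option A: s[1]='a'->'i', delta=(9-1)*7^4 mod 509 = 375, hash=481+375 mod 509 = 347 <-- target
Option B: s[5]='f'->'h', delta=(8-6)*7^0 mod 509 = 2, hash=481+2 mod 509 = 483
Option C: s[3]='c'->'i', delta=(9-3)*7^2 mod 509 = 294, hash=481+294 mod 509 = 266
Option D: s[2]='j'->'c', delta=(3-10)*7^3 mod 509 = 144, hash=481+144 mod 509 = 116
Option E: s[0]='d'->'c', delta=(3-4)*7^5 mod 509 = 499, hash=481+499 mod 509 = 471

Answer: A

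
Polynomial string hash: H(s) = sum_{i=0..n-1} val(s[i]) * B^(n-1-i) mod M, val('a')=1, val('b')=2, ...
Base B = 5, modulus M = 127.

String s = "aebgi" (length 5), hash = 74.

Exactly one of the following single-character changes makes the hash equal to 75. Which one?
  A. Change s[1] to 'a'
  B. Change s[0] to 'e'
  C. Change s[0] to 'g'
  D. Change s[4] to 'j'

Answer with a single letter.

Option A: s[1]='e'->'a', delta=(1-5)*5^3 mod 127 = 8, hash=74+8 mod 127 = 82
Option B: s[0]='a'->'e', delta=(5-1)*5^4 mod 127 = 87, hash=74+87 mod 127 = 34
Option C: s[0]='a'->'g', delta=(7-1)*5^4 mod 127 = 67, hash=74+67 mod 127 = 14
Option D: s[4]='i'->'j', delta=(10-9)*5^0 mod 127 = 1, hash=74+1 mod 127 = 75 <-- target

Answer: D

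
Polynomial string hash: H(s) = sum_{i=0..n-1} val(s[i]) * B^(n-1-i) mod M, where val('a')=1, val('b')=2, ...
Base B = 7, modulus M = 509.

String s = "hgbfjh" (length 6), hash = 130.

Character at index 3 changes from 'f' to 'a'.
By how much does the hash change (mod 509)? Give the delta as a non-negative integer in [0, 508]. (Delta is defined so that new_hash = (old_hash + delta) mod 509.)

Delta formula: (val(new) - val(old)) * B^(n-1-k) mod M
  val('a') - val('f') = 1 - 6 = -5
  B^(n-1-k) = 7^2 mod 509 = 49
  Delta = -5 * 49 mod 509 = 264

Answer: 264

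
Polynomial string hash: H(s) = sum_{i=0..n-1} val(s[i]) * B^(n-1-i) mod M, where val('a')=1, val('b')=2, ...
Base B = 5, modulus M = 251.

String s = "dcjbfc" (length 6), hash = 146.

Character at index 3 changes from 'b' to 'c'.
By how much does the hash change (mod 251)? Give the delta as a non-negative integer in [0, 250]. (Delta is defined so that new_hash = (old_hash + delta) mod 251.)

Answer: 25

Derivation:
Delta formula: (val(new) - val(old)) * B^(n-1-k) mod M
  val('c') - val('b') = 3 - 2 = 1
  B^(n-1-k) = 5^2 mod 251 = 25
  Delta = 1 * 25 mod 251 = 25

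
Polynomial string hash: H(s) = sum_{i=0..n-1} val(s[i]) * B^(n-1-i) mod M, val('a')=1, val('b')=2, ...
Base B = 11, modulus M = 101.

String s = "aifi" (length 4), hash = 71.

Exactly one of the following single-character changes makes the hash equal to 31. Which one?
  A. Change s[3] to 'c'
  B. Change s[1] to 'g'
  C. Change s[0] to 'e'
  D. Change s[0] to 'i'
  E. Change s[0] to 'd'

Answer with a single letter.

Answer: B

Derivation:
Option A: s[3]='i'->'c', delta=(3-9)*11^0 mod 101 = 95, hash=71+95 mod 101 = 65
Option B: s[1]='i'->'g', delta=(7-9)*11^2 mod 101 = 61, hash=71+61 mod 101 = 31 <-- target
Option C: s[0]='a'->'e', delta=(5-1)*11^3 mod 101 = 72, hash=71+72 mod 101 = 42
Option D: s[0]='a'->'i', delta=(9-1)*11^3 mod 101 = 43, hash=71+43 mod 101 = 13
Option E: s[0]='a'->'d', delta=(4-1)*11^3 mod 101 = 54, hash=71+54 mod 101 = 24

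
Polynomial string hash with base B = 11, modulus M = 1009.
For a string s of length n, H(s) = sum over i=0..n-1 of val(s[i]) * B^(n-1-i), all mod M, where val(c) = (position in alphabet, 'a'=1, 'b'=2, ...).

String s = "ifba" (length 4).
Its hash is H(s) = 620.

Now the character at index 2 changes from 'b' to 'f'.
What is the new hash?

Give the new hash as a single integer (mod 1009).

Answer: 664

Derivation:
val('b') = 2, val('f') = 6
Position k = 2, exponent = n-1-k = 1
B^1 mod M = 11^1 mod 1009 = 11
Delta = (6 - 2) * 11 mod 1009 = 44
New hash = (620 + 44) mod 1009 = 664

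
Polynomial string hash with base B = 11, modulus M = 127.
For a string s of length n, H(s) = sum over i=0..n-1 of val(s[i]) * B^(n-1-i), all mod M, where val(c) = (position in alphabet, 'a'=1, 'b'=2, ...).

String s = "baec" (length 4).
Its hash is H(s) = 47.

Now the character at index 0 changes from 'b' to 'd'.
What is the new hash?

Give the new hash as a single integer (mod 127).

Answer: 42

Derivation:
val('b') = 2, val('d') = 4
Position k = 0, exponent = n-1-k = 3
B^3 mod M = 11^3 mod 127 = 61
Delta = (4 - 2) * 61 mod 127 = 122
New hash = (47 + 122) mod 127 = 42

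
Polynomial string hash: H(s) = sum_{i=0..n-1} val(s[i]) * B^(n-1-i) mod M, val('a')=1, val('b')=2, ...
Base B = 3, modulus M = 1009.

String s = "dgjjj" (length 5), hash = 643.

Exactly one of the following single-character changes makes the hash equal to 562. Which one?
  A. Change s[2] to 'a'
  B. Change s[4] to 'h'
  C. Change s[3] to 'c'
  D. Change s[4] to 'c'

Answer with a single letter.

Option A: s[2]='j'->'a', delta=(1-10)*3^2 mod 1009 = 928, hash=643+928 mod 1009 = 562 <-- target
Option B: s[4]='j'->'h', delta=(8-10)*3^0 mod 1009 = 1007, hash=643+1007 mod 1009 = 641
Option C: s[3]='j'->'c', delta=(3-10)*3^1 mod 1009 = 988, hash=643+988 mod 1009 = 622
Option D: s[4]='j'->'c', delta=(3-10)*3^0 mod 1009 = 1002, hash=643+1002 mod 1009 = 636

Answer: A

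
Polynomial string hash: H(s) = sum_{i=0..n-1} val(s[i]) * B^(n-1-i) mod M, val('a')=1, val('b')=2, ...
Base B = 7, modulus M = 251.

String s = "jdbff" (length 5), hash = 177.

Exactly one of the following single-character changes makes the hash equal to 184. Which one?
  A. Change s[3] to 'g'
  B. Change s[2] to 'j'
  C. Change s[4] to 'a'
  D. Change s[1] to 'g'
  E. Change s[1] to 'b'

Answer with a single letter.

Answer: A

Derivation:
Option A: s[3]='f'->'g', delta=(7-6)*7^1 mod 251 = 7, hash=177+7 mod 251 = 184 <-- target
Option B: s[2]='b'->'j', delta=(10-2)*7^2 mod 251 = 141, hash=177+141 mod 251 = 67
Option C: s[4]='f'->'a', delta=(1-6)*7^0 mod 251 = 246, hash=177+246 mod 251 = 172
Option D: s[1]='d'->'g', delta=(7-4)*7^3 mod 251 = 25, hash=177+25 mod 251 = 202
Option E: s[1]='d'->'b', delta=(2-4)*7^3 mod 251 = 67, hash=177+67 mod 251 = 244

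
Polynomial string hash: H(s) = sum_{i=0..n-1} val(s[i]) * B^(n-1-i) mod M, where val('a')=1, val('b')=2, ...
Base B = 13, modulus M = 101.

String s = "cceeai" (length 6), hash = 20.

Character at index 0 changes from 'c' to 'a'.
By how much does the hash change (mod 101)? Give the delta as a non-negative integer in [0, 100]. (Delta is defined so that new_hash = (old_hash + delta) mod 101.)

Answer: 67

Derivation:
Delta formula: (val(new) - val(old)) * B^(n-1-k) mod M
  val('a') - val('c') = 1 - 3 = -2
  B^(n-1-k) = 13^5 mod 101 = 17
  Delta = -2 * 17 mod 101 = 67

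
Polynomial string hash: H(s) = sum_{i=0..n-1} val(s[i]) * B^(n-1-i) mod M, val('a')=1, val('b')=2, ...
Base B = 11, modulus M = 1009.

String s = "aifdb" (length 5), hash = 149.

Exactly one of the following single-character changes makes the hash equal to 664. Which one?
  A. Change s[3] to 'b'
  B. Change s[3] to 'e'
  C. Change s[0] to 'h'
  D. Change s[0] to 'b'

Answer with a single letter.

Answer: D

Derivation:
Option A: s[3]='d'->'b', delta=(2-4)*11^1 mod 1009 = 987, hash=149+987 mod 1009 = 127
Option B: s[3]='d'->'e', delta=(5-4)*11^1 mod 1009 = 11, hash=149+11 mod 1009 = 160
Option C: s[0]='a'->'h', delta=(8-1)*11^4 mod 1009 = 578, hash=149+578 mod 1009 = 727
Option D: s[0]='a'->'b', delta=(2-1)*11^4 mod 1009 = 515, hash=149+515 mod 1009 = 664 <-- target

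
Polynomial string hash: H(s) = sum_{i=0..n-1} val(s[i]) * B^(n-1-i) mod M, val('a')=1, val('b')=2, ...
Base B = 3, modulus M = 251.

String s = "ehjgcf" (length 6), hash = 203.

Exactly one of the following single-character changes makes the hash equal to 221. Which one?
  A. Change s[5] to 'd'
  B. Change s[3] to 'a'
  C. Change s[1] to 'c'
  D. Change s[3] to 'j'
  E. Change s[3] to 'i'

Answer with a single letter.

Answer: E

Derivation:
Option A: s[5]='f'->'d', delta=(4-6)*3^0 mod 251 = 249, hash=203+249 mod 251 = 201
Option B: s[3]='g'->'a', delta=(1-7)*3^2 mod 251 = 197, hash=203+197 mod 251 = 149
Option C: s[1]='h'->'c', delta=(3-8)*3^4 mod 251 = 97, hash=203+97 mod 251 = 49
Option D: s[3]='g'->'j', delta=(10-7)*3^2 mod 251 = 27, hash=203+27 mod 251 = 230
Option E: s[3]='g'->'i', delta=(9-7)*3^2 mod 251 = 18, hash=203+18 mod 251 = 221 <-- target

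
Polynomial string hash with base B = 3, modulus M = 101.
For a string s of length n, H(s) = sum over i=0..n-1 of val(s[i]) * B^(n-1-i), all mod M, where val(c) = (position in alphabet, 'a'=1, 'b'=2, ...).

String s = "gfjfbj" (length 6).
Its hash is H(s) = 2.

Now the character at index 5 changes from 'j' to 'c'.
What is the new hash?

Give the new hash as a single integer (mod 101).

val('j') = 10, val('c') = 3
Position k = 5, exponent = n-1-k = 0
B^0 mod M = 3^0 mod 101 = 1
Delta = (3 - 10) * 1 mod 101 = 94
New hash = (2 + 94) mod 101 = 96

Answer: 96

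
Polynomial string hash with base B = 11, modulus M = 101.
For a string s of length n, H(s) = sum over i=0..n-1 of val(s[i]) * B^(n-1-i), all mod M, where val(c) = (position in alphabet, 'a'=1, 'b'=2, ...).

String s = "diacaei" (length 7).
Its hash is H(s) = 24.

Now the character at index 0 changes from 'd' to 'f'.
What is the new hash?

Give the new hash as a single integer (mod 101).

Answer: 66

Derivation:
val('d') = 4, val('f') = 6
Position k = 0, exponent = n-1-k = 6
B^6 mod M = 11^6 mod 101 = 21
Delta = (6 - 4) * 21 mod 101 = 42
New hash = (24 + 42) mod 101 = 66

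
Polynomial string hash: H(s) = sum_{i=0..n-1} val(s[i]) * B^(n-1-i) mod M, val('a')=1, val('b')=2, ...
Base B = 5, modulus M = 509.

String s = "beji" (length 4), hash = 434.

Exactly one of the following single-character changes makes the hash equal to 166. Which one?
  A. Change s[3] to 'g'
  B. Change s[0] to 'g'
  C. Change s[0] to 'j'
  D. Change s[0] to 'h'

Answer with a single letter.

Option A: s[3]='i'->'g', delta=(7-9)*5^0 mod 509 = 507, hash=434+507 mod 509 = 432
Option B: s[0]='b'->'g', delta=(7-2)*5^3 mod 509 = 116, hash=434+116 mod 509 = 41
Option C: s[0]='b'->'j', delta=(10-2)*5^3 mod 509 = 491, hash=434+491 mod 509 = 416
Option D: s[0]='b'->'h', delta=(8-2)*5^3 mod 509 = 241, hash=434+241 mod 509 = 166 <-- target

Answer: D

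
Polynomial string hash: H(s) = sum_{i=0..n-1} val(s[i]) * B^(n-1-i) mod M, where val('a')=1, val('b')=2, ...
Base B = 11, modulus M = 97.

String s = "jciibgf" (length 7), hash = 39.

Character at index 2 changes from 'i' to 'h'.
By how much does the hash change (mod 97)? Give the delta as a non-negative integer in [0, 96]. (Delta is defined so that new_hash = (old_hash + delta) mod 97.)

Answer: 6

Derivation:
Delta formula: (val(new) - val(old)) * B^(n-1-k) mod M
  val('h') - val('i') = 8 - 9 = -1
  B^(n-1-k) = 11^4 mod 97 = 91
  Delta = -1 * 91 mod 97 = 6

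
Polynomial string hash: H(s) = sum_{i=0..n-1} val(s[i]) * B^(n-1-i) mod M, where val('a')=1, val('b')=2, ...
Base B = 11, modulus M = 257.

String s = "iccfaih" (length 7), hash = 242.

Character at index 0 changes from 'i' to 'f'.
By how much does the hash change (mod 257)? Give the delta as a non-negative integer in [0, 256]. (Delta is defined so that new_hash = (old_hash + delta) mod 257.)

Answer: 77

Derivation:
Delta formula: (val(new) - val(old)) * B^(n-1-k) mod M
  val('f') - val('i') = 6 - 9 = -3
  B^(n-1-k) = 11^6 mod 257 = 60
  Delta = -3 * 60 mod 257 = 77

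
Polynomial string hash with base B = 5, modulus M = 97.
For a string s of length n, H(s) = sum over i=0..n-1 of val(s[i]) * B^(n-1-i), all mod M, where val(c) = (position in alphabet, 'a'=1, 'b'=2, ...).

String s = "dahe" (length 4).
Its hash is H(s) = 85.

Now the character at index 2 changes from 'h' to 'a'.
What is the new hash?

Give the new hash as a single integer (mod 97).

val('h') = 8, val('a') = 1
Position k = 2, exponent = n-1-k = 1
B^1 mod M = 5^1 mod 97 = 5
Delta = (1 - 8) * 5 mod 97 = 62
New hash = (85 + 62) mod 97 = 50

Answer: 50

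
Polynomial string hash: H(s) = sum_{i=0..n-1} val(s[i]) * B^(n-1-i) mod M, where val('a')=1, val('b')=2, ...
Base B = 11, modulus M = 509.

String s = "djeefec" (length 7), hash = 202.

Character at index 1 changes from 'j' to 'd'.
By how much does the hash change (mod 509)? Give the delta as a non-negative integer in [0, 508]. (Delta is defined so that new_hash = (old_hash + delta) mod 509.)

Delta formula: (val(new) - val(old)) * B^(n-1-k) mod M
  val('d') - val('j') = 4 - 10 = -6
  B^(n-1-k) = 11^5 mod 509 = 207
  Delta = -6 * 207 mod 509 = 285

Answer: 285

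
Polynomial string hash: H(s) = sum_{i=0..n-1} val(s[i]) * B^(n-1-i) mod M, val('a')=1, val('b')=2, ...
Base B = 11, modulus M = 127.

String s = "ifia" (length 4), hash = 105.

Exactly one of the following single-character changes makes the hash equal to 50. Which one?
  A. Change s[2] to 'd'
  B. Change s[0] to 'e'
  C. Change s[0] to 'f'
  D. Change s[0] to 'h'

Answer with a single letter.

Option A: s[2]='i'->'d', delta=(4-9)*11^1 mod 127 = 72, hash=105+72 mod 127 = 50 <-- target
Option B: s[0]='i'->'e', delta=(5-9)*11^3 mod 127 = 10, hash=105+10 mod 127 = 115
Option C: s[0]='i'->'f', delta=(6-9)*11^3 mod 127 = 71, hash=105+71 mod 127 = 49
Option D: s[0]='i'->'h', delta=(8-9)*11^3 mod 127 = 66, hash=105+66 mod 127 = 44

Answer: A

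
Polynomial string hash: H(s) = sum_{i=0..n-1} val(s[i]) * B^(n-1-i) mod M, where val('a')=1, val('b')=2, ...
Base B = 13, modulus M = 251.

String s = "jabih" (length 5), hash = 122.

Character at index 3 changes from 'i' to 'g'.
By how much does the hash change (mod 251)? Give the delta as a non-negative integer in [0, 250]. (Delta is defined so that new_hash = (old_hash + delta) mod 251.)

Delta formula: (val(new) - val(old)) * B^(n-1-k) mod M
  val('g') - val('i') = 7 - 9 = -2
  B^(n-1-k) = 13^1 mod 251 = 13
  Delta = -2 * 13 mod 251 = 225

Answer: 225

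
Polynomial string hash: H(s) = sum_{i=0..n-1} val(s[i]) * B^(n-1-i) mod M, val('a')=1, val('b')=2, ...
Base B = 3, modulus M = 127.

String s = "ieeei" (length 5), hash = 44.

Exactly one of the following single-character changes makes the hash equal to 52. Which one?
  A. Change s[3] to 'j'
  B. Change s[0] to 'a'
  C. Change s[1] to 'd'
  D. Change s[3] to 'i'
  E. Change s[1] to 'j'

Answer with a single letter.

Answer: E

Derivation:
Option A: s[3]='e'->'j', delta=(10-5)*3^1 mod 127 = 15, hash=44+15 mod 127 = 59
Option B: s[0]='i'->'a', delta=(1-9)*3^4 mod 127 = 114, hash=44+114 mod 127 = 31
Option C: s[1]='e'->'d', delta=(4-5)*3^3 mod 127 = 100, hash=44+100 mod 127 = 17
Option D: s[3]='e'->'i', delta=(9-5)*3^1 mod 127 = 12, hash=44+12 mod 127 = 56
Option E: s[1]='e'->'j', delta=(10-5)*3^3 mod 127 = 8, hash=44+8 mod 127 = 52 <-- target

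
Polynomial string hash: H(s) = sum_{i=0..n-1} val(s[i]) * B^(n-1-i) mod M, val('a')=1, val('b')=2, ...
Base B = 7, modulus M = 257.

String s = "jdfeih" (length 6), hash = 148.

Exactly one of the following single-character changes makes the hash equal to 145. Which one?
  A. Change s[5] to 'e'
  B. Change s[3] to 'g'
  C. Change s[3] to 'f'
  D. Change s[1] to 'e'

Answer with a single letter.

Answer: A

Derivation:
Option A: s[5]='h'->'e', delta=(5-8)*7^0 mod 257 = 254, hash=148+254 mod 257 = 145 <-- target
Option B: s[3]='e'->'g', delta=(7-5)*7^2 mod 257 = 98, hash=148+98 mod 257 = 246
Option C: s[3]='e'->'f', delta=(6-5)*7^2 mod 257 = 49, hash=148+49 mod 257 = 197
Option D: s[1]='d'->'e', delta=(5-4)*7^4 mod 257 = 88, hash=148+88 mod 257 = 236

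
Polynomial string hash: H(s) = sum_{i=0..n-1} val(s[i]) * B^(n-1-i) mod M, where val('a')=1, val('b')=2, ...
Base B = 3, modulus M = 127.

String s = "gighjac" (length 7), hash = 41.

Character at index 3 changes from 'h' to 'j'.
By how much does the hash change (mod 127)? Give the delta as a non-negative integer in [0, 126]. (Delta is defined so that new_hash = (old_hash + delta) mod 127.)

Delta formula: (val(new) - val(old)) * B^(n-1-k) mod M
  val('j') - val('h') = 10 - 8 = 2
  B^(n-1-k) = 3^3 mod 127 = 27
  Delta = 2 * 27 mod 127 = 54

Answer: 54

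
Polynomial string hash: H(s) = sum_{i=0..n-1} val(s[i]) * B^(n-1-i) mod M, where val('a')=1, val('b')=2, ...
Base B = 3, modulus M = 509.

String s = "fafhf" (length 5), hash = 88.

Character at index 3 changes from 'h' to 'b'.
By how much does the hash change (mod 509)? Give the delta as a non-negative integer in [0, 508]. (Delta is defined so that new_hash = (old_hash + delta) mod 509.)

Delta formula: (val(new) - val(old)) * B^(n-1-k) mod M
  val('b') - val('h') = 2 - 8 = -6
  B^(n-1-k) = 3^1 mod 509 = 3
  Delta = -6 * 3 mod 509 = 491

Answer: 491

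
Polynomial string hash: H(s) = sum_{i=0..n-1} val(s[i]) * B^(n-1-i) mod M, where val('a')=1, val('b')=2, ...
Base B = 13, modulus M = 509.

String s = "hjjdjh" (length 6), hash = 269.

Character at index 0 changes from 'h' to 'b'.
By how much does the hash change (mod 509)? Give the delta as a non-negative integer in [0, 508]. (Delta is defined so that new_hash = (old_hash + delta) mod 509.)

Answer: 135

Derivation:
Delta formula: (val(new) - val(old)) * B^(n-1-k) mod M
  val('b') - val('h') = 2 - 8 = -6
  B^(n-1-k) = 13^5 mod 509 = 232
  Delta = -6 * 232 mod 509 = 135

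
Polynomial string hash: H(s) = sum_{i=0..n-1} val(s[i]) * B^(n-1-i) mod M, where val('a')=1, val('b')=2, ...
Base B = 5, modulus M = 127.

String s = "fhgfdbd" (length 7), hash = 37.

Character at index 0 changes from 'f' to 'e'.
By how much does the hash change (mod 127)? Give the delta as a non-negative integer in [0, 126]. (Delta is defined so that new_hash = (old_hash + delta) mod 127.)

Answer: 123

Derivation:
Delta formula: (val(new) - val(old)) * B^(n-1-k) mod M
  val('e') - val('f') = 5 - 6 = -1
  B^(n-1-k) = 5^6 mod 127 = 4
  Delta = -1 * 4 mod 127 = 123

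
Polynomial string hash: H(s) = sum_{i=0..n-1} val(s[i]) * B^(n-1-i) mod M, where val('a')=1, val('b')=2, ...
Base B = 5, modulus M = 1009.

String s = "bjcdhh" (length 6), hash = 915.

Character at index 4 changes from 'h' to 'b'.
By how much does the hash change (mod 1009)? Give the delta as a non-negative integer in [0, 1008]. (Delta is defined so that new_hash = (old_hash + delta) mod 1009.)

Delta formula: (val(new) - val(old)) * B^(n-1-k) mod M
  val('b') - val('h') = 2 - 8 = -6
  B^(n-1-k) = 5^1 mod 1009 = 5
  Delta = -6 * 5 mod 1009 = 979

Answer: 979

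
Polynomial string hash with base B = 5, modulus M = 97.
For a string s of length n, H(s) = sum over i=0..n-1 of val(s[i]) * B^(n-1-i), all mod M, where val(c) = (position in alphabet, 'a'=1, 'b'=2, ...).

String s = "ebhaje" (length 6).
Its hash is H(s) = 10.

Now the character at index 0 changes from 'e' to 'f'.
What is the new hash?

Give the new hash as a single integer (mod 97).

val('e') = 5, val('f') = 6
Position k = 0, exponent = n-1-k = 5
B^5 mod M = 5^5 mod 97 = 21
Delta = (6 - 5) * 21 mod 97 = 21
New hash = (10 + 21) mod 97 = 31

Answer: 31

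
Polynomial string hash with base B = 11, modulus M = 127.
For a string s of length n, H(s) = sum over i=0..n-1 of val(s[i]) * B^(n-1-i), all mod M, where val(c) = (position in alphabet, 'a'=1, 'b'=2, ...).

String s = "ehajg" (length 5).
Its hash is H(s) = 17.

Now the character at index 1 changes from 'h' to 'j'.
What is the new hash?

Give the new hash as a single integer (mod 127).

Answer: 12

Derivation:
val('h') = 8, val('j') = 10
Position k = 1, exponent = n-1-k = 3
B^3 mod M = 11^3 mod 127 = 61
Delta = (10 - 8) * 61 mod 127 = 122
New hash = (17 + 122) mod 127 = 12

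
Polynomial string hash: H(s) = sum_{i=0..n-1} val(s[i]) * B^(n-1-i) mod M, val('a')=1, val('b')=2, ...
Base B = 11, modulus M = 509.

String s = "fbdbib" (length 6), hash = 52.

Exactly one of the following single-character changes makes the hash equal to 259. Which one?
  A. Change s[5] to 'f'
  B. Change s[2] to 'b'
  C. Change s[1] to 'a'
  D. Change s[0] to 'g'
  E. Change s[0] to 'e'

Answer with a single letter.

Option A: s[5]='b'->'f', delta=(6-2)*11^0 mod 509 = 4, hash=52+4 mod 509 = 56
Option B: s[2]='d'->'b', delta=(2-4)*11^3 mod 509 = 392, hash=52+392 mod 509 = 444
Option C: s[1]='b'->'a', delta=(1-2)*11^4 mod 509 = 120, hash=52+120 mod 509 = 172
Option D: s[0]='f'->'g', delta=(7-6)*11^5 mod 509 = 207, hash=52+207 mod 509 = 259 <-- target
Option E: s[0]='f'->'e', delta=(5-6)*11^5 mod 509 = 302, hash=52+302 mod 509 = 354

Answer: D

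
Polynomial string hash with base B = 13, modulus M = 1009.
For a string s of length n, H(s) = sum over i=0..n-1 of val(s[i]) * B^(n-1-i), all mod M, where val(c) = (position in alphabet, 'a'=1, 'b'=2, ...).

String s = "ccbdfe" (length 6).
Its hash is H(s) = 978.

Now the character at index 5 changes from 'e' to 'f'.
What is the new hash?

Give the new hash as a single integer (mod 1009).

val('e') = 5, val('f') = 6
Position k = 5, exponent = n-1-k = 0
B^0 mod M = 13^0 mod 1009 = 1
Delta = (6 - 5) * 1 mod 1009 = 1
New hash = (978 + 1) mod 1009 = 979

Answer: 979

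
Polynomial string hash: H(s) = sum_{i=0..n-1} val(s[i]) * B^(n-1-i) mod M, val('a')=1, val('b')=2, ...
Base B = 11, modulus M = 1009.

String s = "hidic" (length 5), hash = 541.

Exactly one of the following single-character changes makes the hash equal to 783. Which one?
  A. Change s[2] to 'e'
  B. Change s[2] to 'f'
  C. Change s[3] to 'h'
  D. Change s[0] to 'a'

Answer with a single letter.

Option A: s[2]='d'->'e', delta=(5-4)*11^2 mod 1009 = 121, hash=541+121 mod 1009 = 662
Option B: s[2]='d'->'f', delta=(6-4)*11^2 mod 1009 = 242, hash=541+242 mod 1009 = 783 <-- target
Option C: s[3]='i'->'h', delta=(8-9)*11^1 mod 1009 = 998, hash=541+998 mod 1009 = 530
Option D: s[0]='h'->'a', delta=(1-8)*11^4 mod 1009 = 431, hash=541+431 mod 1009 = 972

Answer: B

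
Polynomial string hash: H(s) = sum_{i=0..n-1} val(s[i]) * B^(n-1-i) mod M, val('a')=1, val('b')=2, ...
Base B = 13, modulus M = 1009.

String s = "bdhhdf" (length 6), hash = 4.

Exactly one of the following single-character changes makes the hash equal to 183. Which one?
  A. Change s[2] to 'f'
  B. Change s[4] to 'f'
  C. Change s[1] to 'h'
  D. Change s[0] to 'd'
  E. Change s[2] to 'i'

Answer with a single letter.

Option A: s[2]='h'->'f', delta=(6-8)*13^3 mod 1009 = 651, hash=4+651 mod 1009 = 655
Option B: s[4]='d'->'f', delta=(6-4)*13^1 mod 1009 = 26, hash=4+26 mod 1009 = 30
Option C: s[1]='d'->'h', delta=(8-4)*13^4 mod 1009 = 227, hash=4+227 mod 1009 = 231
Option D: s[0]='b'->'d', delta=(4-2)*13^5 mod 1009 = 971, hash=4+971 mod 1009 = 975
Option E: s[2]='h'->'i', delta=(9-8)*13^3 mod 1009 = 179, hash=4+179 mod 1009 = 183 <-- target

Answer: E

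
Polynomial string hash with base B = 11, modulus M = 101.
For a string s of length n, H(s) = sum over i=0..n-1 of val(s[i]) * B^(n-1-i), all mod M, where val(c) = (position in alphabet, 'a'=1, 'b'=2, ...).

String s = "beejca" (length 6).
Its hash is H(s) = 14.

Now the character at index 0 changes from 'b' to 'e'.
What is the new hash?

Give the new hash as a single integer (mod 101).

Answer: 84

Derivation:
val('b') = 2, val('e') = 5
Position k = 0, exponent = n-1-k = 5
B^5 mod M = 11^5 mod 101 = 57
Delta = (5 - 2) * 57 mod 101 = 70
New hash = (14 + 70) mod 101 = 84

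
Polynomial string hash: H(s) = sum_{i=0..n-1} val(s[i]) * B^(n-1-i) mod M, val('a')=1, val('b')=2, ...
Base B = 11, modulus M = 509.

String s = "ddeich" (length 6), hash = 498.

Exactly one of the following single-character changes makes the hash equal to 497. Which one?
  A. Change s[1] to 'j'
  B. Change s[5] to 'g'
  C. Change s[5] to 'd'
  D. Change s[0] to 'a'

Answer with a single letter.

Option A: s[1]='d'->'j', delta=(10-4)*11^4 mod 509 = 298, hash=498+298 mod 509 = 287
Option B: s[5]='h'->'g', delta=(7-8)*11^0 mod 509 = 508, hash=498+508 mod 509 = 497 <-- target
Option C: s[5]='h'->'d', delta=(4-8)*11^0 mod 509 = 505, hash=498+505 mod 509 = 494
Option D: s[0]='d'->'a', delta=(1-4)*11^5 mod 509 = 397, hash=498+397 mod 509 = 386

Answer: B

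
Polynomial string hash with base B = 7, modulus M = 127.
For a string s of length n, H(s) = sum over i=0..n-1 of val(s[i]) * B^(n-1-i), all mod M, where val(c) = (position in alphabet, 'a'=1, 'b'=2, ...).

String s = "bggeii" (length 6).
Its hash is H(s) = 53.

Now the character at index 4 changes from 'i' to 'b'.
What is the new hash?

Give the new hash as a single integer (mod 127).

Answer: 4

Derivation:
val('i') = 9, val('b') = 2
Position k = 4, exponent = n-1-k = 1
B^1 mod M = 7^1 mod 127 = 7
Delta = (2 - 9) * 7 mod 127 = 78
New hash = (53 + 78) mod 127 = 4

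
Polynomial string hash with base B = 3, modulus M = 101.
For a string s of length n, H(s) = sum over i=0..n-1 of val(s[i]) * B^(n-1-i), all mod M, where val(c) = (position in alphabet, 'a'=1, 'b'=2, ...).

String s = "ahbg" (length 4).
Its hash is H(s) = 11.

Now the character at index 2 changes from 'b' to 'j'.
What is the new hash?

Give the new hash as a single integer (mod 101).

Answer: 35

Derivation:
val('b') = 2, val('j') = 10
Position k = 2, exponent = n-1-k = 1
B^1 mod M = 3^1 mod 101 = 3
Delta = (10 - 2) * 3 mod 101 = 24
New hash = (11 + 24) mod 101 = 35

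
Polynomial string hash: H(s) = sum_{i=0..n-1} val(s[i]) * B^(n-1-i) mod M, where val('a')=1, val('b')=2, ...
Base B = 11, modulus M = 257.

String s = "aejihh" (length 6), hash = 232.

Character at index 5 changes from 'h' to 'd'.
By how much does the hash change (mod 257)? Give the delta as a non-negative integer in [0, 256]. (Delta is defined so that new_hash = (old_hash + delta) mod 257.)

Delta formula: (val(new) - val(old)) * B^(n-1-k) mod M
  val('d') - val('h') = 4 - 8 = -4
  B^(n-1-k) = 11^0 mod 257 = 1
  Delta = -4 * 1 mod 257 = 253

Answer: 253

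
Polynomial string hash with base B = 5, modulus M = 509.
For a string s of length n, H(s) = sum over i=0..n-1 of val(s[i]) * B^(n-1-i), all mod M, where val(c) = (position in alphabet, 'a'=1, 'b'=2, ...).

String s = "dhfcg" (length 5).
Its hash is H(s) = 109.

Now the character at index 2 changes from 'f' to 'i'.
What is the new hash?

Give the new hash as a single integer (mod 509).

val('f') = 6, val('i') = 9
Position k = 2, exponent = n-1-k = 2
B^2 mod M = 5^2 mod 509 = 25
Delta = (9 - 6) * 25 mod 509 = 75
New hash = (109 + 75) mod 509 = 184

Answer: 184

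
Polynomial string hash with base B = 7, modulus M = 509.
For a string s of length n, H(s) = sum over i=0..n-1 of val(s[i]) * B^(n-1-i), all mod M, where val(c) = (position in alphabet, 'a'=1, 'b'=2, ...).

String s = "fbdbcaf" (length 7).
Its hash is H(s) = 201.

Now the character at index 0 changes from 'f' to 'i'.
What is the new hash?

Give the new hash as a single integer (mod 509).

val('f') = 6, val('i') = 9
Position k = 0, exponent = n-1-k = 6
B^6 mod M = 7^6 mod 509 = 70
Delta = (9 - 6) * 70 mod 509 = 210
New hash = (201 + 210) mod 509 = 411

Answer: 411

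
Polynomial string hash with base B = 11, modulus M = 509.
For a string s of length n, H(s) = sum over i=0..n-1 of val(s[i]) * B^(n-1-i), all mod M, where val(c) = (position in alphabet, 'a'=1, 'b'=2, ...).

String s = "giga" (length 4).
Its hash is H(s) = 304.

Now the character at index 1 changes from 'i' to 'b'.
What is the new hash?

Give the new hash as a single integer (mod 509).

val('i') = 9, val('b') = 2
Position k = 1, exponent = n-1-k = 2
B^2 mod M = 11^2 mod 509 = 121
Delta = (2 - 9) * 121 mod 509 = 171
New hash = (304 + 171) mod 509 = 475

Answer: 475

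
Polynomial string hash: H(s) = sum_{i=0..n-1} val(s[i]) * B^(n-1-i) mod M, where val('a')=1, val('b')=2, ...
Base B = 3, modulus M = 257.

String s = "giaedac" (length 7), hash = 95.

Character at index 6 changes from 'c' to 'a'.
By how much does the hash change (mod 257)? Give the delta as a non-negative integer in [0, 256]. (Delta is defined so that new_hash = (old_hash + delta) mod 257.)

Delta formula: (val(new) - val(old)) * B^(n-1-k) mod M
  val('a') - val('c') = 1 - 3 = -2
  B^(n-1-k) = 3^0 mod 257 = 1
  Delta = -2 * 1 mod 257 = 255

Answer: 255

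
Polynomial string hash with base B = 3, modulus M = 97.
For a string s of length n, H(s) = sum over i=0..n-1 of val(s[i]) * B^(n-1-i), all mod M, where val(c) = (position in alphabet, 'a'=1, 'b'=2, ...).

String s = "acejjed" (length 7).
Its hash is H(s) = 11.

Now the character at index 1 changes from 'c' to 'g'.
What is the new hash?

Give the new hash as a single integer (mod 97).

val('c') = 3, val('g') = 7
Position k = 1, exponent = n-1-k = 5
B^5 mod M = 3^5 mod 97 = 49
Delta = (7 - 3) * 49 mod 97 = 2
New hash = (11 + 2) mod 97 = 13

Answer: 13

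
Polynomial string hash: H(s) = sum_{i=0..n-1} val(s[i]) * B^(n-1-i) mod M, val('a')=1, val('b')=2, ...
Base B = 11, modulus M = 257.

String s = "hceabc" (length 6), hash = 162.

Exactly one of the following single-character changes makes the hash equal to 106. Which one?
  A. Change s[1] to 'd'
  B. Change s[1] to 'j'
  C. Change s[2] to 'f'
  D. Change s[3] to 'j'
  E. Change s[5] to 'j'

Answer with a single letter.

Answer: B

Derivation:
Option A: s[1]='c'->'d', delta=(4-3)*11^4 mod 257 = 249, hash=162+249 mod 257 = 154
Option B: s[1]='c'->'j', delta=(10-3)*11^4 mod 257 = 201, hash=162+201 mod 257 = 106 <-- target
Option C: s[2]='e'->'f', delta=(6-5)*11^3 mod 257 = 46, hash=162+46 mod 257 = 208
Option D: s[3]='a'->'j', delta=(10-1)*11^2 mod 257 = 61, hash=162+61 mod 257 = 223
Option E: s[5]='c'->'j', delta=(10-3)*11^0 mod 257 = 7, hash=162+7 mod 257 = 169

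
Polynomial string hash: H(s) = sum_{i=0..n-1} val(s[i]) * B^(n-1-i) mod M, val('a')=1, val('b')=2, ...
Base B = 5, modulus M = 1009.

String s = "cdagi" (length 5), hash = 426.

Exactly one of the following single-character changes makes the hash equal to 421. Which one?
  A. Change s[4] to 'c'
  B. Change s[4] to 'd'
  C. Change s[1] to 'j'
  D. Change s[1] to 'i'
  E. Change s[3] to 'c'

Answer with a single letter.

Answer: B

Derivation:
Option A: s[4]='i'->'c', delta=(3-9)*5^0 mod 1009 = 1003, hash=426+1003 mod 1009 = 420
Option B: s[4]='i'->'d', delta=(4-9)*5^0 mod 1009 = 1004, hash=426+1004 mod 1009 = 421 <-- target
Option C: s[1]='d'->'j', delta=(10-4)*5^3 mod 1009 = 750, hash=426+750 mod 1009 = 167
Option D: s[1]='d'->'i', delta=(9-4)*5^3 mod 1009 = 625, hash=426+625 mod 1009 = 42
Option E: s[3]='g'->'c', delta=(3-7)*5^1 mod 1009 = 989, hash=426+989 mod 1009 = 406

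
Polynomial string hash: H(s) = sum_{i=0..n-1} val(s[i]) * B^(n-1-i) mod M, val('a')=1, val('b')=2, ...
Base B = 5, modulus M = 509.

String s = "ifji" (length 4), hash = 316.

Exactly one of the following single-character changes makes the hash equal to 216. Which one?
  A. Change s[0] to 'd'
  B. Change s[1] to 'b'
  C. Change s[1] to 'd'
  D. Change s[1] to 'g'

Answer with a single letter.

Answer: B

Derivation:
Option A: s[0]='i'->'d', delta=(4-9)*5^3 mod 509 = 393, hash=316+393 mod 509 = 200
Option B: s[1]='f'->'b', delta=(2-6)*5^2 mod 509 = 409, hash=316+409 mod 509 = 216 <-- target
Option C: s[1]='f'->'d', delta=(4-6)*5^2 mod 509 = 459, hash=316+459 mod 509 = 266
Option D: s[1]='f'->'g', delta=(7-6)*5^2 mod 509 = 25, hash=316+25 mod 509 = 341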